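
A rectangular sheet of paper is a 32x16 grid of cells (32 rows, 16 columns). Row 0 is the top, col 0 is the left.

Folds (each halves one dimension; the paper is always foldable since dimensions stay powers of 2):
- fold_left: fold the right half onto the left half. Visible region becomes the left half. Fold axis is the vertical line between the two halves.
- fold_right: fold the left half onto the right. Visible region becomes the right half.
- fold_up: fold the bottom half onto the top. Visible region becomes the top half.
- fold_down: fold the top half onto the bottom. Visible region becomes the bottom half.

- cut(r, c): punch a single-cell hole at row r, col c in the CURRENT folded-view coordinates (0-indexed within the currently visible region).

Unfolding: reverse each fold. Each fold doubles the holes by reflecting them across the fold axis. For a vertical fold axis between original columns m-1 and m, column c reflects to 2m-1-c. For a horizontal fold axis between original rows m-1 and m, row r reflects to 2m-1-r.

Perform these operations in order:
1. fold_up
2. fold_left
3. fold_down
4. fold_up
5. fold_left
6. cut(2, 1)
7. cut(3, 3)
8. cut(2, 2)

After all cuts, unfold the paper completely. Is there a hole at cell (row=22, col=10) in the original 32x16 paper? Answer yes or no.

Op 1 fold_up: fold axis h@16; visible region now rows[0,16) x cols[0,16) = 16x16
Op 2 fold_left: fold axis v@8; visible region now rows[0,16) x cols[0,8) = 16x8
Op 3 fold_down: fold axis h@8; visible region now rows[8,16) x cols[0,8) = 8x8
Op 4 fold_up: fold axis h@12; visible region now rows[8,12) x cols[0,8) = 4x8
Op 5 fold_left: fold axis v@4; visible region now rows[8,12) x cols[0,4) = 4x4
Op 6 cut(2, 1): punch at orig (10,1); cuts so far [(10, 1)]; region rows[8,12) x cols[0,4) = 4x4
Op 7 cut(3, 3): punch at orig (11,3); cuts so far [(10, 1), (11, 3)]; region rows[8,12) x cols[0,4) = 4x4
Op 8 cut(2, 2): punch at orig (10,2); cuts so far [(10, 1), (10, 2), (11, 3)]; region rows[8,12) x cols[0,4) = 4x4
Unfold 1 (reflect across v@4): 6 holes -> [(10, 1), (10, 2), (10, 5), (10, 6), (11, 3), (11, 4)]
Unfold 2 (reflect across h@12): 12 holes -> [(10, 1), (10, 2), (10, 5), (10, 6), (11, 3), (11, 4), (12, 3), (12, 4), (13, 1), (13, 2), (13, 5), (13, 6)]
Unfold 3 (reflect across h@8): 24 holes -> [(2, 1), (2, 2), (2, 5), (2, 6), (3, 3), (3, 4), (4, 3), (4, 4), (5, 1), (5, 2), (5, 5), (5, 6), (10, 1), (10, 2), (10, 5), (10, 6), (11, 3), (11, 4), (12, 3), (12, 4), (13, 1), (13, 2), (13, 5), (13, 6)]
Unfold 4 (reflect across v@8): 48 holes -> [(2, 1), (2, 2), (2, 5), (2, 6), (2, 9), (2, 10), (2, 13), (2, 14), (3, 3), (3, 4), (3, 11), (3, 12), (4, 3), (4, 4), (4, 11), (4, 12), (5, 1), (5, 2), (5, 5), (5, 6), (5, 9), (5, 10), (5, 13), (5, 14), (10, 1), (10, 2), (10, 5), (10, 6), (10, 9), (10, 10), (10, 13), (10, 14), (11, 3), (11, 4), (11, 11), (11, 12), (12, 3), (12, 4), (12, 11), (12, 12), (13, 1), (13, 2), (13, 5), (13, 6), (13, 9), (13, 10), (13, 13), (13, 14)]
Unfold 5 (reflect across h@16): 96 holes -> [(2, 1), (2, 2), (2, 5), (2, 6), (2, 9), (2, 10), (2, 13), (2, 14), (3, 3), (3, 4), (3, 11), (3, 12), (4, 3), (4, 4), (4, 11), (4, 12), (5, 1), (5, 2), (5, 5), (5, 6), (5, 9), (5, 10), (5, 13), (5, 14), (10, 1), (10, 2), (10, 5), (10, 6), (10, 9), (10, 10), (10, 13), (10, 14), (11, 3), (11, 4), (11, 11), (11, 12), (12, 3), (12, 4), (12, 11), (12, 12), (13, 1), (13, 2), (13, 5), (13, 6), (13, 9), (13, 10), (13, 13), (13, 14), (18, 1), (18, 2), (18, 5), (18, 6), (18, 9), (18, 10), (18, 13), (18, 14), (19, 3), (19, 4), (19, 11), (19, 12), (20, 3), (20, 4), (20, 11), (20, 12), (21, 1), (21, 2), (21, 5), (21, 6), (21, 9), (21, 10), (21, 13), (21, 14), (26, 1), (26, 2), (26, 5), (26, 6), (26, 9), (26, 10), (26, 13), (26, 14), (27, 3), (27, 4), (27, 11), (27, 12), (28, 3), (28, 4), (28, 11), (28, 12), (29, 1), (29, 2), (29, 5), (29, 6), (29, 9), (29, 10), (29, 13), (29, 14)]
Holes: [(2, 1), (2, 2), (2, 5), (2, 6), (2, 9), (2, 10), (2, 13), (2, 14), (3, 3), (3, 4), (3, 11), (3, 12), (4, 3), (4, 4), (4, 11), (4, 12), (5, 1), (5, 2), (5, 5), (5, 6), (5, 9), (5, 10), (5, 13), (5, 14), (10, 1), (10, 2), (10, 5), (10, 6), (10, 9), (10, 10), (10, 13), (10, 14), (11, 3), (11, 4), (11, 11), (11, 12), (12, 3), (12, 4), (12, 11), (12, 12), (13, 1), (13, 2), (13, 5), (13, 6), (13, 9), (13, 10), (13, 13), (13, 14), (18, 1), (18, 2), (18, 5), (18, 6), (18, 9), (18, 10), (18, 13), (18, 14), (19, 3), (19, 4), (19, 11), (19, 12), (20, 3), (20, 4), (20, 11), (20, 12), (21, 1), (21, 2), (21, 5), (21, 6), (21, 9), (21, 10), (21, 13), (21, 14), (26, 1), (26, 2), (26, 5), (26, 6), (26, 9), (26, 10), (26, 13), (26, 14), (27, 3), (27, 4), (27, 11), (27, 12), (28, 3), (28, 4), (28, 11), (28, 12), (29, 1), (29, 2), (29, 5), (29, 6), (29, 9), (29, 10), (29, 13), (29, 14)]

Answer: no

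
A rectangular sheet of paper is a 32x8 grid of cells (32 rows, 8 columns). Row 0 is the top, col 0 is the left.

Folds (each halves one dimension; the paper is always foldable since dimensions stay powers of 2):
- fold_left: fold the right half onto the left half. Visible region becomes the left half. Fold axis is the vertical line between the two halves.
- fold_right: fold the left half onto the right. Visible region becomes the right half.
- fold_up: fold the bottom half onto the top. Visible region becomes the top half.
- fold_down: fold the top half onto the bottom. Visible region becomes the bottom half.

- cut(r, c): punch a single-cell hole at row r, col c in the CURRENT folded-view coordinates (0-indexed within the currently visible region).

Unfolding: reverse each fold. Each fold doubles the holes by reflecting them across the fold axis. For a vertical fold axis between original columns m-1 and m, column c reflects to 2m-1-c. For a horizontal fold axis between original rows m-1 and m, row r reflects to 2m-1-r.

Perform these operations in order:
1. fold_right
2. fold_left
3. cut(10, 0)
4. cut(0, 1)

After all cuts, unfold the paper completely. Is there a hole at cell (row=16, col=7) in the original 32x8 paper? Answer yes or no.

Op 1 fold_right: fold axis v@4; visible region now rows[0,32) x cols[4,8) = 32x4
Op 2 fold_left: fold axis v@6; visible region now rows[0,32) x cols[4,6) = 32x2
Op 3 cut(10, 0): punch at orig (10,4); cuts so far [(10, 4)]; region rows[0,32) x cols[4,6) = 32x2
Op 4 cut(0, 1): punch at orig (0,5); cuts so far [(0, 5), (10, 4)]; region rows[0,32) x cols[4,6) = 32x2
Unfold 1 (reflect across v@6): 4 holes -> [(0, 5), (0, 6), (10, 4), (10, 7)]
Unfold 2 (reflect across v@4): 8 holes -> [(0, 1), (0, 2), (0, 5), (0, 6), (10, 0), (10, 3), (10, 4), (10, 7)]
Holes: [(0, 1), (0, 2), (0, 5), (0, 6), (10, 0), (10, 3), (10, 4), (10, 7)]

Answer: no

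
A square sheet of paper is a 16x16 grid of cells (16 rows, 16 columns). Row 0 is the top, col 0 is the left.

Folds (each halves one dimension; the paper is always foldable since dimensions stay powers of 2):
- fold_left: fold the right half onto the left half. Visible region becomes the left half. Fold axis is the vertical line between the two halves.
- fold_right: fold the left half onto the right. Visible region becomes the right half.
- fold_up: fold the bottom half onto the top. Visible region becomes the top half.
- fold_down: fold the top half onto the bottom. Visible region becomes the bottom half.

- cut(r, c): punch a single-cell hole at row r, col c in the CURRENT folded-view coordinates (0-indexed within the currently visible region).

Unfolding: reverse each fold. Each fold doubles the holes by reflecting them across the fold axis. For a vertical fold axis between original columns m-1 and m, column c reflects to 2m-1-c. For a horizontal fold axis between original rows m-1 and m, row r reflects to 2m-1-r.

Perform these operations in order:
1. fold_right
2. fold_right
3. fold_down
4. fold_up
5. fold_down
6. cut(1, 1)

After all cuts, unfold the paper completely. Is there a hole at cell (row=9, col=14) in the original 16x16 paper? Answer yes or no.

Op 1 fold_right: fold axis v@8; visible region now rows[0,16) x cols[8,16) = 16x8
Op 2 fold_right: fold axis v@12; visible region now rows[0,16) x cols[12,16) = 16x4
Op 3 fold_down: fold axis h@8; visible region now rows[8,16) x cols[12,16) = 8x4
Op 4 fold_up: fold axis h@12; visible region now rows[8,12) x cols[12,16) = 4x4
Op 5 fold_down: fold axis h@10; visible region now rows[10,12) x cols[12,16) = 2x4
Op 6 cut(1, 1): punch at orig (11,13); cuts so far [(11, 13)]; region rows[10,12) x cols[12,16) = 2x4
Unfold 1 (reflect across h@10): 2 holes -> [(8, 13), (11, 13)]
Unfold 2 (reflect across h@12): 4 holes -> [(8, 13), (11, 13), (12, 13), (15, 13)]
Unfold 3 (reflect across h@8): 8 holes -> [(0, 13), (3, 13), (4, 13), (7, 13), (8, 13), (11, 13), (12, 13), (15, 13)]
Unfold 4 (reflect across v@12): 16 holes -> [(0, 10), (0, 13), (3, 10), (3, 13), (4, 10), (4, 13), (7, 10), (7, 13), (8, 10), (8, 13), (11, 10), (11, 13), (12, 10), (12, 13), (15, 10), (15, 13)]
Unfold 5 (reflect across v@8): 32 holes -> [(0, 2), (0, 5), (0, 10), (0, 13), (3, 2), (3, 5), (3, 10), (3, 13), (4, 2), (4, 5), (4, 10), (4, 13), (7, 2), (7, 5), (7, 10), (7, 13), (8, 2), (8, 5), (8, 10), (8, 13), (11, 2), (11, 5), (11, 10), (11, 13), (12, 2), (12, 5), (12, 10), (12, 13), (15, 2), (15, 5), (15, 10), (15, 13)]
Holes: [(0, 2), (0, 5), (0, 10), (0, 13), (3, 2), (3, 5), (3, 10), (3, 13), (4, 2), (4, 5), (4, 10), (4, 13), (7, 2), (7, 5), (7, 10), (7, 13), (8, 2), (8, 5), (8, 10), (8, 13), (11, 2), (11, 5), (11, 10), (11, 13), (12, 2), (12, 5), (12, 10), (12, 13), (15, 2), (15, 5), (15, 10), (15, 13)]

Answer: no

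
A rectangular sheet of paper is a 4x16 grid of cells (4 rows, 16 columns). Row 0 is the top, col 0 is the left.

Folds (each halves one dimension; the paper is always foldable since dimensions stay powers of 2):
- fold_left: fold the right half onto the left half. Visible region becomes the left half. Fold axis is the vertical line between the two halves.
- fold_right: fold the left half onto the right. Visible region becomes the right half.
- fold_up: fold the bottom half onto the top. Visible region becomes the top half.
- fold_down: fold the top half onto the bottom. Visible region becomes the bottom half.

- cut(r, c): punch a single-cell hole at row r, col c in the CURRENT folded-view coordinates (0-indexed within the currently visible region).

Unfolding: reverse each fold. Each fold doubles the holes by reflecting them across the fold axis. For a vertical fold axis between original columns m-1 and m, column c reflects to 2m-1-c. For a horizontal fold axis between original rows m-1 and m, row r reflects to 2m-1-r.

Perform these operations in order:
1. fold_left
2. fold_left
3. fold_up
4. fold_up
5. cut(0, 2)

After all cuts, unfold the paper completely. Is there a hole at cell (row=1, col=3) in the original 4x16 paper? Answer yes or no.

Op 1 fold_left: fold axis v@8; visible region now rows[0,4) x cols[0,8) = 4x8
Op 2 fold_left: fold axis v@4; visible region now rows[0,4) x cols[0,4) = 4x4
Op 3 fold_up: fold axis h@2; visible region now rows[0,2) x cols[0,4) = 2x4
Op 4 fold_up: fold axis h@1; visible region now rows[0,1) x cols[0,4) = 1x4
Op 5 cut(0, 2): punch at orig (0,2); cuts so far [(0, 2)]; region rows[0,1) x cols[0,4) = 1x4
Unfold 1 (reflect across h@1): 2 holes -> [(0, 2), (1, 2)]
Unfold 2 (reflect across h@2): 4 holes -> [(0, 2), (1, 2), (2, 2), (3, 2)]
Unfold 3 (reflect across v@4): 8 holes -> [(0, 2), (0, 5), (1, 2), (1, 5), (2, 2), (2, 5), (3, 2), (3, 5)]
Unfold 4 (reflect across v@8): 16 holes -> [(0, 2), (0, 5), (0, 10), (0, 13), (1, 2), (1, 5), (1, 10), (1, 13), (2, 2), (2, 5), (2, 10), (2, 13), (3, 2), (3, 5), (3, 10), (3, 13)]
Holes: [(0, 2), (0, 5), (0, 10), (0, 13), (1, 2), (1, 5), (1, 10), (1, 13), (2, 2), (2, 5), (2, 10), (2, 13), (3, 2), (3, 5), (3, 10), (3, 13)]

Answer: no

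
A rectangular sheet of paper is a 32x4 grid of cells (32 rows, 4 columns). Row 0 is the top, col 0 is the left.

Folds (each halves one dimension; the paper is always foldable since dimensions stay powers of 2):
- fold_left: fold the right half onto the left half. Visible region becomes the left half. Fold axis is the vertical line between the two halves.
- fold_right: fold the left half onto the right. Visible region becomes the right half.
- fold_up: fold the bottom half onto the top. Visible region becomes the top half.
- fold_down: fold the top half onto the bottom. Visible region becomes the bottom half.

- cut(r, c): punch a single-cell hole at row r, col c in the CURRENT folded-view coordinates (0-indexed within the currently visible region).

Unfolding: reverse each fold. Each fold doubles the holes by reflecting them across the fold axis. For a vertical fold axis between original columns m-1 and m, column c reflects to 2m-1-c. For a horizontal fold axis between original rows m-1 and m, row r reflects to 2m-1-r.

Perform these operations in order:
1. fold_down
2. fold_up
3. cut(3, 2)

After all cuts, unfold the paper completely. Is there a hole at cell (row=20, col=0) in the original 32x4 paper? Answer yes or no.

Op 1 fold_down: fold axis h@16; visible region now rows[16,32) x cols[0,4) = 16x4
Op 2 fold_up: fold axis h@24; visible region now rows[16,24) x cols[0,4) = 8x4
Op 3 cut(3, 2): punch at orig (19,2); cuts so far [(19, 2)]; region rows[16,24) x cols[0,4) = 8x4
Unfold 1 (reflect across h@24): 2 holes -> [(19, 2), (28, 2)]
Unfold 2 (reflect across h@16): 4 holes -> [(3, 2), (12, 2), (19, 2), (28, 2)]
Holes: [(3, 2), (12, 2), (19, 2), (28, 2)]

Answer: no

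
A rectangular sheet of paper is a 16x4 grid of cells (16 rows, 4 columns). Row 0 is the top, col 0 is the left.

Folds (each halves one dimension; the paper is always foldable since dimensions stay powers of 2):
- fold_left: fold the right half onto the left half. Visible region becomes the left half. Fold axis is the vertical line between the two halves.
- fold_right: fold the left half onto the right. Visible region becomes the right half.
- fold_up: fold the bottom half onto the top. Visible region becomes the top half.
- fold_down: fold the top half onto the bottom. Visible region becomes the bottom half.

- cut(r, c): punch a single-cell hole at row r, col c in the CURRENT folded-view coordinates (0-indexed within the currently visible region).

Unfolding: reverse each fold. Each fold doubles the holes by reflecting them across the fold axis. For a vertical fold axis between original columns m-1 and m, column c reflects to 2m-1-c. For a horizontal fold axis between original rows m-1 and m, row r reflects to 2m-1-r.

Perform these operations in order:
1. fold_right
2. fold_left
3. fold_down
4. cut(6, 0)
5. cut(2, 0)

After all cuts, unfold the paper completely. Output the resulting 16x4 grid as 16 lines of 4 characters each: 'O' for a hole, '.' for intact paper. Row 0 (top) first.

Answer: ....
OOOO
....
....
....
OOOO
....
....
....
....
OOOO
....
....
....
OOOO
....

Derivation:
Op 1 fold_right: fold axis v@2; visible region now rows[0,16) x cols[2,4) = 16x2
Op 2 fold_left: fold axis v@3; visible region now rows[0,16) x cols[2,3) = 16x1
Op 3 fold_down: fold axis h@8; visible region now rows[8,16) x cols[2,3) = 8x1
Op 4 cut(6, 0): punch at orig (14,2); cuts so far [(14, 2)]; region rows[8,16) x cols[2,3) = 8x1
Op 5 cut(2, 0): punch at orig (10,2); cuts so far [(10, 2), (14, 2)]; region rows[8,16) x cols[2,3) = 8x1
Unfold 1 (reflect across h@8): 4 holes -> [(1, 2), (5, 2), (10, 2), (14, 2)]
Unfold 2 (reflect across v@3): 8 holes -> [(1, 2), (1, 3), (5, 2), (5, 3), (10, 2), (10, 3), (14, 2), (14, 3)]
Unfold 3 (reflect across v@2): 16 holes -> [(1, 0), (1, 1), (1, 2), (1, 3), (5, 0), (5, 1), (5, 2), (5, 3), (10, 0), (10, 1), (10, 2), (10, 3), (14, 0), (14, 1), (14, 2), (14, 3)]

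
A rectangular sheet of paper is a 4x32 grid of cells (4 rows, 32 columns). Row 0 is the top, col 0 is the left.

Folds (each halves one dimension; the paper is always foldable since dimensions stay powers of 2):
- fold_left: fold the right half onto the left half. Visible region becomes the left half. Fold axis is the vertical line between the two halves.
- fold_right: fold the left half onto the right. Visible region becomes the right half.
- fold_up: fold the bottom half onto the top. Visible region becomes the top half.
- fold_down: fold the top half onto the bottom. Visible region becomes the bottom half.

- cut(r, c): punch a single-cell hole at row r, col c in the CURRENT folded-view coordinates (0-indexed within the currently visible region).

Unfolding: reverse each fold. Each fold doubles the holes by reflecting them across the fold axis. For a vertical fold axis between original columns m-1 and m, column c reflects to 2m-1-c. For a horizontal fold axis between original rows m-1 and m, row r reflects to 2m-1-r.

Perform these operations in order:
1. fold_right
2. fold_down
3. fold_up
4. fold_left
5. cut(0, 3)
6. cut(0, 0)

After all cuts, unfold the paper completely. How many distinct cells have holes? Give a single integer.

Op 1 fold_right: fold axis v@16; visible region now rows[0,4) x cols[16,32) = 4x16
Op 2 fold_down: fold axis h@2; visible region now rows[2,4) x cols[16,32) = 2x16
Op 3 fold_up: fold axis h@3; visible region now rows[2,3) x cols[16,32) = 1x16
Op 4 fold_left: fold axis v@24; visible region now rows[2,3) x cols[16,24) = 1x8
Op 5 cut(0, 3): punch at orig (2,19); cuts so far [(2, 19)]; region rows[2,3) x cols[16,24) = 1x8
Op 6 cut(0, 0): punch at orig (2,16); cuts so far [(2, 16), (2, 19)]; region rows[2,3) x cols[16,24) = 1x8
Unfold 1 (reflect across v@24): 4 holes -> [(2, 16), (2, 19), (2, 28), (2, 31)]
Unfold 2 (reflect across h@3): 8 holes -> [(2, 16), (2, 19), (2, 28), (2, 31), (3, 16), (3, 19), (3, 28), (3, 31)]
Unfold 3 (reflect across h@2): 16 holes -> [(0, 16), (0, 19), (0, 28), (0, 31), (1, 16), (1, 19), (1, 28), (1, 31), (2, 16), (2, 19), (2, 28), (2, 31), (3, 16), (3, 19), (3, 28), (3, 31)]
Unfold 4 (reflect across v@16): 32 holes -> [(0, 0), (0, 3), (0, 12), (0, 15), (0, 16), (0, 19), (0, 28), (0, 31), (1, 0), (1, 3), (1, 12), (1, 15), (1, 16), (1, 19), (1, 28), (1, 31), (2, 0), (2, 3), (2, 12), (2, 15), (2, 16), (2, 19), (2, 28), (2, 31), (3, 0), (3, 3), (3, 12), (3, 15), (3, 16), (3, 19), (3, 28), (3, 31)]

Answer: 32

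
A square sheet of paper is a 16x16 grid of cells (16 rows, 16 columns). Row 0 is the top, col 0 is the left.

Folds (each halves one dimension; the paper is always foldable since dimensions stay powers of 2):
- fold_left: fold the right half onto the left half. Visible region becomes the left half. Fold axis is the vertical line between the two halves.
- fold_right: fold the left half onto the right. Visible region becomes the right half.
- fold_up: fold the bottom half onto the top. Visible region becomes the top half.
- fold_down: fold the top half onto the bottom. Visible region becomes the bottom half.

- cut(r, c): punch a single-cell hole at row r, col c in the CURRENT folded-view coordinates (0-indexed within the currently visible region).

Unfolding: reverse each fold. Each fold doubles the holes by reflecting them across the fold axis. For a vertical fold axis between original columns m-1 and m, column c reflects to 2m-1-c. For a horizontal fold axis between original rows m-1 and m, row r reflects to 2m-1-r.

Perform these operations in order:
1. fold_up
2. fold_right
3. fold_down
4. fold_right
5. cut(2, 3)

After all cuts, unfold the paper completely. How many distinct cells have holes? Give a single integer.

Op 1 fold_up: fold axis h@8; visible region now rows[0,8) x cols[0,16) = 8x16
Op 2 fold_right: fold axis v@8; visible region now rows[0,8) x cols[8,16) = 8x8
Op 3 fold_down: fold axis h@4; visible region now rows[4,8) x cols[8,16) = 4x8
Op 4 fold_right: fold axis v@12; visible region now rows[4,8) x cols[12,16) = 4x4
Op 5 cut(2, 3): punch at orig (6,15); cuts so far [(6, 15)]; region rows[4,8) x cols[12,16) = 4x4
Unfold 1 (reflect across v@12): 2 holes -> [(6, 8), (6, 15)]
Unfold 2 (reflect across h@4): 4 holes -> [(1, 8), (1, 15), (6, 8), (6, 15)]
Unfold 3 (reflect across v@8): 8 holes -> [(1, 0), (1, 7), (1, 8), (1, 15), (6, 0), (6, 7), (6, 8), (6, 15)]
Unfold 4 (reflect across h@8): 16 holes -> [(1, 0), (1, 7), (1, 8), (1, 15), (6, 0), (6, 7), (6, 8), (6, 15), (9, 0), (9, 7), (9, 8), (9, 15), (14, 0), (14, 7), (14, 8), (14, 15)]

Answer: 16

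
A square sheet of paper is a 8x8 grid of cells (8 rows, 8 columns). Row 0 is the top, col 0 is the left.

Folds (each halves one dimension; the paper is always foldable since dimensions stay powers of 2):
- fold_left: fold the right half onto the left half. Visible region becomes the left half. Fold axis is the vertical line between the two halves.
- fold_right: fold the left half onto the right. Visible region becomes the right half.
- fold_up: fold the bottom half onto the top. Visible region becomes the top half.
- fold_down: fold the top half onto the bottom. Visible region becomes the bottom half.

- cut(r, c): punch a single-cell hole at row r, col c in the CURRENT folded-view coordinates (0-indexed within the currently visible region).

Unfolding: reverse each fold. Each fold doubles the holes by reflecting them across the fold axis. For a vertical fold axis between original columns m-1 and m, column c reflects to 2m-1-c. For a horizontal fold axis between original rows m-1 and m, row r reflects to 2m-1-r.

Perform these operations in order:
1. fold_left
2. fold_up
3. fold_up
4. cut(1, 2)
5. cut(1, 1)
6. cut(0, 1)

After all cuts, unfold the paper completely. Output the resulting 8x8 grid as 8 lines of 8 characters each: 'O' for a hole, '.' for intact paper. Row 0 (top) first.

Op 1 fold_left: fold axis v@4; visible region now rows[0,8) x cols[0,4) = 8x4
Op 2 fold_up: fold axis h@4; visible region now rows[0,4) x cols[0,4) = 4x4
Op 3 fold_up: fold axis h@2; visible region now rows[0,2) x cols[0,4) = 2x4
Op 4 cut(1, 2): punch at orig (1,2); cuts so far [(1, 2)]; region rows[0,2) x cols[0,4) = 2x4
Op 5 cut(1, 1): punch at orig (1,1); cuts so far [(1, 1), (1, 2)]; region rows[0,2) x cols[0,4) = 2x4
Op 6 cut(0, 1): punch at orig (0,1); cuts so far [(0, 1), (1, 1), (1, 2)]; region rows[0,2) x cols[0,4) = 2x4
Unfold 1 (reflect across h@2): 6 holes -> [(0, 1), (1, 1), (1, 2), (2, 1), (2, 2), (3, 1)]
Unfold 2 (reflect across h@4): 12 holes -> [(0, 1), (1, 1), (1, 2), (2, 1), (2, 2), (3, 1), (4, 1), (5, 1), (5, 2), (6, 1), (6, 2), (7, 1)]
Unfold 3 (reflect across v@4): 24 holes -> [(0, 1), (0, 6), (1, 1), (1, 2), (1, 5), (1, 6), (2, 1), (2, 2), (2, 5), (2, 6), (3, 1), (3, 6), (4, 1), (4, 6), (5, 1), (5, 2), (5, 5), (5, 6), (6, 1), (6, 2), (6, 5), (6, 6), (7, 1), (7, 6)]

Answer: .O....O.
.OO..OO.
.OO..OO.
.O....O.
.O....O.
.OO..OO.
.OO..OO.
.O....O.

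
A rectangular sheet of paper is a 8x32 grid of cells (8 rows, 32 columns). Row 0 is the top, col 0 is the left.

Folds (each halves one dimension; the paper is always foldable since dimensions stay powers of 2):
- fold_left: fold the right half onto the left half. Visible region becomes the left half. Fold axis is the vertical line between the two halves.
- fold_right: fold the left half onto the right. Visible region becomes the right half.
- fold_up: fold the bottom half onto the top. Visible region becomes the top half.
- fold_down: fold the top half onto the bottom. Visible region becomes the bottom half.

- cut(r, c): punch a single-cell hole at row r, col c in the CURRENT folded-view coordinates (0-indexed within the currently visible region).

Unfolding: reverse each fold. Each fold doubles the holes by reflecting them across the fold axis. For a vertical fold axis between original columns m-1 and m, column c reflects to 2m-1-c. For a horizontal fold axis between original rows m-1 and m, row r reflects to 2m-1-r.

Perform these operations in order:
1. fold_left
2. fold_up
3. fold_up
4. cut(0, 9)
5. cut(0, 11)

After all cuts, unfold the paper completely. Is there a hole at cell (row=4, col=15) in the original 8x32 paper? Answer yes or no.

Op 1 fold_left: fold axis v@16; visible region now rows[0,8) x cols[0,16) = 8x16
Op 2 fold_up: fold axis h@4; visible region now rows[0,4) x cols[0,16) = 4x16
Op 3 fold_up: fold axis h@2; visible region now rows[0,2) x cols[0,16) = 2x16
Op 4 cut(0, 9): punch at orig (0,9); cuts so far [(0, 9)]; region rows[0,2) x cols[0,16) = 2x16
Op 5 cut(0, 11): punch at orig (0,11); cuts so far [(0, 9), (0, 11)]; region rows[0,2) x cols[0,16) = 2x16
Unfold 1 (reflect across h@2): 4 holes -> [(0, 9), (0, 11), (3, 9), (3, 11)]
Unfold 2 (reflect across h@4): 8 holes -> [(0, 9), (0, 11), (3, 9), (3, 11), (4, 9), (4, 11), (7, 9), (7, 11)]
Unfold 3 (reflect across v@16): 16 holes -> [(0, 9), (0, 11), (0, 20), (0, 22), (3, 9), (3, 11), (3, 20), (3, 22), (4, 9), (4, 11), (4, 20), (4, 22), (7, 9), (7, 11), (7, 20), (7, 22)]
Holes: [(0, 9), (0, 11), (0, 20), (0, 22), (3, 9), (3, 11), (3, 20), (3, 22), (4, 9), (4, 11), (4, 20), (4, 22), (7, 9), (7, 11), (7, 20), (7, 22)]

Answer: no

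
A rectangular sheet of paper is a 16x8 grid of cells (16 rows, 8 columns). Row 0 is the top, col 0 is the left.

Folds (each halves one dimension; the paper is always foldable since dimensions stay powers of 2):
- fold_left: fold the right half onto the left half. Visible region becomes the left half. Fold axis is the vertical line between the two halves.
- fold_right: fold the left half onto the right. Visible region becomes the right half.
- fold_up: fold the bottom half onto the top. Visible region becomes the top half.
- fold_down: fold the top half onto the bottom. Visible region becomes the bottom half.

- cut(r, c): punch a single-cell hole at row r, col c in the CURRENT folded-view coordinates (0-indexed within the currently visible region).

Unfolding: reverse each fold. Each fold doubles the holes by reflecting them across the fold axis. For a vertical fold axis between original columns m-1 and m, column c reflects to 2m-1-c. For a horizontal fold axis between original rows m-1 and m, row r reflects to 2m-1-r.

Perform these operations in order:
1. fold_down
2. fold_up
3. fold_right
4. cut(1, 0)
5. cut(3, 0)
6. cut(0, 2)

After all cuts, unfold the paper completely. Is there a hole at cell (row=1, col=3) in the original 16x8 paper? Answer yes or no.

Op 1 fold_down: fold axis h@8; visible region now rows[8,16) x cols[0,8) = 8x8
Op 2 fold_up: fold axis h@12; visible region now rows[8,12) x cols[0,8) = 4x8
Op 3 fold_right: fold axis v@4; visible region now rows[8,12) x cols[4,8) = 4x4
Op 4 cut(1, 0): punch at orig (9,4); cuts so far [(9, 4)]; region rows[8,12) x cols[4,8) = 4x4
Op 5 cut(3, 0): punch at orig (11,4); cuts so far [(9, 4), (11, 4)]; region rows[8,12) x cols[4,8) = 4x4
Op 6 cut(0, 2): punch at orig (8,6); cuts so far [(8, 6), (9, 4), (11, 4)]; region rows[8,12) x cols[4,8) = 4x4
Unfold 1 (reflect across v@4): 6 holes -> [(8, 1), (8, 6), (9, 3), (9, 4), (11, 3), (11, 4)]
Unfold 2 (reflect across h@12): 12 holes -> [(8, 1), (8, 6), (9, 3), (9, 4), (11, 3), (11, 4), (12, 3), (12, 4), (14, 3), (14, 4), (15, 1), (15, 6)]
Unfold 3 (reflect across h@8): 24 holes -> [(0, 1), (0, 6), (1, 3), (1, 4), (3, 3), (3, 4), (4, 3), (4, 4), (6, 3), (6, 4), (7, 1), (7, 6), (8, 1), (8, 6), (9, 3), (9, 4), (11, 3), (11, 4), (12, 3), (12, 4), (14, 3), (14, 4), (15, 1), (15, 6)]
Holes: [(0, 1), (0, 6), (1, 3), (1, 4), (3, 3), (3, 4), (4, 3), (4, 4), (6, 3), (6, 4), (7, 1), (7, 6), (8, 1), (8, 6), (9, 3), (9, 4), (11, 3), (11, 4), (12, 3), (12, 4), (14, 3), (14, 4), (15, 1), (15, 6)]

Answer: yes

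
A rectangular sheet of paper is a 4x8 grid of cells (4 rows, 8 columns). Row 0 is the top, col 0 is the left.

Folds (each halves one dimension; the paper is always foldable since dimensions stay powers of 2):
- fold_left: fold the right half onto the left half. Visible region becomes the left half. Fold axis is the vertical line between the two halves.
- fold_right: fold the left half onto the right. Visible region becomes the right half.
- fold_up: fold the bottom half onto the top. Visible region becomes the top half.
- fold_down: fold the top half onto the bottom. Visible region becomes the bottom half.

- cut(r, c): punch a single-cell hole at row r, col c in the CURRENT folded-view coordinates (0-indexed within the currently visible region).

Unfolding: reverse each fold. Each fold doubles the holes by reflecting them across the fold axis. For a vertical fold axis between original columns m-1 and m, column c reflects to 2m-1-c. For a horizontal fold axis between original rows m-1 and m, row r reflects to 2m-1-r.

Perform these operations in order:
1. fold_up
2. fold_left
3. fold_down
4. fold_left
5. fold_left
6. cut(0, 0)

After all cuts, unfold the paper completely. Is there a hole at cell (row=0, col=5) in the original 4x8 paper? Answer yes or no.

Op 1 fold_up: fold axis h@2; visible region now rows[0,2) x cols[0,8) = 2x8
Op 2 fold_left: fold axis v@4; visible region now rows[0,2) x cols[0,4) = 2x4
Op 3 fold_down: fold axis h@1; visible region now rows[1,2) x cols[0,4) = 1x4
Op 4 fold_left: fold axis v@2; visible region now rows[1,2) x cols[0,2) = 1x2
Op 5 fold_left: fold axis v@1; visible region now rows[1,2) x cols[0,1) = 1x1
Op 6 cut(0, 0): punch at orig (1,0); cuts so far [(1, 0)]; region rows[1,2) x cols[0,1) = 1x1
Unfold 1 (reflect across v@1): 2 holes -> [(1, 0), (1, 1)]
Unfold 2 (reflect across v@2): 4 holes -> [(1, 0), (1, 1), (1, 2), (1, 3)]
Unfold 3 (reflect across h@1): 8 holes -> [(0, 0), (0, 1), (0, 2), (0, 3), (1, 0), (1, 1), (1, 2), (1, 3)]
Unfold 4 (reflect across v@4): 16 holes -> [(0, 0), (0, 1), (0, 2), (0, 3), (0, 4), (0, 5), (0, 6), (0, 7), (1, 0), (1, 1), (1, 2), (1, 3), (1, 4), (1, 5), (1, 6), (1, 7)]
Unfold 5 (reflect across h@2): 32 holes -> [(0, 0), (0, 1), (0, 2), (0, 3), (0, 4), (0, 5), (0, 6), (0, 7), (1, 0), (1, 1), (1, 2), (1, 3), (1, 4), (1, 5), (1, 6), (1, 7), (2, 0), (2, 1), (2, 2), (2, 3), (2, 4), (2, 5), (2, 6), (2, 7), (3, 0), (3, 1), (3, 2), (3, 3), (3, 4), (3, 5), (3, 6), (3, 7)]
Holes: [(0, 0), (0, 1), (0, 2), (0, 3), (0, 4), (0, 5), (0, 6), (0, 7), (1, 0), (1, 1), (1, 2), (1, 3), (1, 4), (1, 5), (1, 6), (1, 7), (2, 0), (2, 1), (2, 2), (2, 3), (2, 4), (2, 5), (2, 6), (2, 7), (3, 0), (3, 1), (3, 2), (3, 3), (3, 4), (3, 5), (3, 6), (3, 7)]

Answer: yes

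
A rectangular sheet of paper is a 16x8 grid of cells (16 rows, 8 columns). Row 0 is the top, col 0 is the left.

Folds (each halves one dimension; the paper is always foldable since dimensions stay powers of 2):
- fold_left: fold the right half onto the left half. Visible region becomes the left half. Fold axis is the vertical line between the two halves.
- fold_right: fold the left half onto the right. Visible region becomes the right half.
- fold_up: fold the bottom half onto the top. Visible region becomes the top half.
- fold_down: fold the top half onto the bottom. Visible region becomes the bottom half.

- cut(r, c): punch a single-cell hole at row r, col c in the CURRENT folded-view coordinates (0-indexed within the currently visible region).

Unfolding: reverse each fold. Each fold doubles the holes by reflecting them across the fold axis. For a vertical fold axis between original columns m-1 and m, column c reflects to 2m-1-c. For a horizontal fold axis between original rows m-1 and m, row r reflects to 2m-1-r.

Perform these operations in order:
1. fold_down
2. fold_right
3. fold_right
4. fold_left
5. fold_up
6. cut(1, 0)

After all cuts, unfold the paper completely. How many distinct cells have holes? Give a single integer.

Op 1 fold_down: fold axis h@8; visible region now rows[8,16) x cols[0,8) = 8x8
Op 2 fold_right: fold axis v@4; visible region now rows[8,16) x cols[4,8) = 8x4
Op 3 fold_right: fold axis v@6; visible region now rows[8,16) x cols[6,8) = 8x2
Op 4 fold_left: fold axis v@7; visible region now rows[8,16) x cols[6,7) = 8x1
Op 5 fold_up: fold axis h@12; visible region now rows[8,12) x cols[6,7) = 4x1
Op 6 cut(1, 0): punch at orig (9,6); cuts so far [(9, 6)]; region rows[8,12) x cols[6,7) = 4x1
Unfold 1 (reflect across h@12): 2 holes -> [(9, 6), (14, 6)]
Unfold 2 (reflect across v@7): 4 holes -> [(9, 6), (9, 7), (14, 6), (14, 7)]
Unfold 3 (reflect across v@6): 8 holes -> [(9, 4), (9, 5), (9, 6), (9, 7), (14, 4), (14, 5), (14, 6), (14, 7)]
Unfold 4 (reflect across v@4): 16 holes -> [(9, 0), (9, 1), (9, 2), (9, 3), (9, 4), (9, 5), (9, 6), (9, 7), (14, 0), (14, 1), (14, 2), (14, 3), (14, 4), (14, 5), (14, 6), (14, 7)]
Unfold 5 (reflect across h@8): 32 holes -> [(1, 0), (1, 1), (1, 2), (1, 3), (1, 4), (1, 5), (1, 6), (1, 7), (6, 0), (6, 1), (6, 2), (6, 3), (6, 4), (6, 5), (6, 6), (6, 7), (9, 0), (9, 1), (9, 2), (9, 3), (9, 4), (9, 5), (9, 6), (9, 7), (14, 0), (14, 1), (14, 2), (14, 3), (14, 4), (14, 5), (14, 6), (14, 7)]

Answer: 32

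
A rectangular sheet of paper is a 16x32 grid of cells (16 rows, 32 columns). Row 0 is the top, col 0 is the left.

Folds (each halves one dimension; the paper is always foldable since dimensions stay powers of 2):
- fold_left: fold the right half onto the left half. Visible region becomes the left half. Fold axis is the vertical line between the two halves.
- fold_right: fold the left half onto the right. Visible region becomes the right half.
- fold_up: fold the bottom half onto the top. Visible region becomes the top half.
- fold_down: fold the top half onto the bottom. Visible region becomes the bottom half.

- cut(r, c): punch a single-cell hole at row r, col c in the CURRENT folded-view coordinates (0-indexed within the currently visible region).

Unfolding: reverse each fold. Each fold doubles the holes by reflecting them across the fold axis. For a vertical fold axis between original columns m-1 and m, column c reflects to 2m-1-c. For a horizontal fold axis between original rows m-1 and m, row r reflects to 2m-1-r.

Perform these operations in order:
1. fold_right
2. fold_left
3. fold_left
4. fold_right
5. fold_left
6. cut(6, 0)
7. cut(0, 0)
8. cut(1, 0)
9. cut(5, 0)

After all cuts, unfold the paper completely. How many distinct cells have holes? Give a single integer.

Op 1 fold_right: fold axis v@16; visible region now rows[0,16) x cols[16,32) = 16x16
Op 2 fold_left: fold axis v@24; visible region now rows[0,16) x cols[16,24) = 16x8
Op 3 fold_left: fold axis v@20; visible region now rows[0,16) x cols[16,20) = 16x4
Op 4 fold_right: fold axis v@18; visible region now rows[0,16) x cols[18,20) = 16x2
Op 5 fold_left: fold axis v@19; visible region now rows[0,16) x cols[18,19) = 16x1
Op 6 cut(6, 0): punch at orig (6,18); cuts so far [(6, 18)]; region rows[0,16) x cols[18,19) = 16x1
Op 7 cut(0, 0): punch at orig (0,18); cuts so far [(0, 18), (6, 18)]; region rows[0,16) x cols[18,19) = 16x1
Op 8 cut(1, 0): punch at orig (1,18); cuts so far [(0, 18), (1, 18), (6, 18)]; region rows[0,16) x cols[18,19) = 16x1
Op 9 cut(5, 0): punch at orig (5,18); cuts so far [(0, 18), (1, 18), (5, 18), (6, 18)]; region rows[0,16) x cols[18,19) = 16x1
Unfold 1 (reflect across v@19): 8 holes -> [(0, 18), (0, 19), (1, 18), (1, 19), (5, 18), (5, 19), (6, 18), (6, 19)]
Unfold 2 (reflect across v@18): 16 holes -> [(0, 16), (0, 17), (0, 18), (0, 19), (1, 16), (1, 17), (1, 18), (1, 19), (5, 16), (5, 17), (5, 18), (5, 19), (6, 16), (6, 17), (6, 18), (6, 19)]
Unfold 3 (reflect across v@20): 32 holes -> [(0, 16), (0, 17), (0, 18), (0, 19), (0, 20), (0, 21), (0, 22), (0, 23), (1, 16), (1, 17), (1, 18), (1, 19), (1, 20), (1, 21), (1, 22), (1, 23), (5, 16), (5, 17), (5, 18), (5, 19), (5, 20), (5, 21), (5, 22), (5, 23), (6, 16), (6, 17), (6, 18), (6, 19), (6, 20), (6, 21), (6, 22), (6, 23)]
Unfold 4 (reflect across v@24): 64 holes -> [(0, 16), (0, 17), (0, 18), (0, 19), (0, 20), (0, 21), (0, 22), (0, 23), (0, 24), (0, 25), (0, 26), (0, 27), (0, 28), (0, 29), (0, 30), (0, 31), (1, 16), (1, 17), (1, 18), (1, 19), (1, 20), (1, 21), (1, 22), (1, 23), (1, 24), (1, 25), (1, 26), (1, 27), (1, 28), (1, 29), (1, 30), (1, 31), (5, 16), (5, 17), (5, 18), (5, 19), (5, 20), (5, 21), (5, 22), (5, 23), (5, 24), (5, 25), (5, 26), (5, 27), (5, 28), (5, 29), (5, 30), (5, 31), (6, 16), (6, 17), (6, 18), (6, 19), (6, 20), (6, 21), (6, 22), (6, 23), (6, 24), (6, 25), (6, 26), (6, 27), (6, 28), (6, 29), (6, 30), (6, 31)]
Unfold 5 (reflect across v@16): 128 holes -> [(0, 0), (0, 1), (0, 2), (0, 3), (0, 4), (0, 5), (0, 6), (0, 7), (0, 8), (0, 9), (0, 10), (0, 11), (0, 12), (0, 13), (0, 14), (0, 15), (0, 16), (0, 17), (0, 18), (0, 19), (0, 20), (0, 21), (0, 22), (0, 23), (0, 24), (0, 25), (0, 26), (0, 27), (0, 28), (0, 29), (0, 30), (0, 31), (1, 0), (1, 1), (1, 2), (1, 3), (1, 4), (1, 5), (1, 6), (1, 7), (1, 8), (1, 9), (1, 10), (1, 11), (1, 12), (1, 13), (1, 14), (1, 15), (1, 16), (1, 17), (1, 18), (1, 19), (1, 20), (1, 21), (1, 22), (1, 23), (1, 24), (1, 25), (1, 26), (1, 27), (1, 28), (1, 29), (1, 30), (1, 31), (5, 0), (5, 1), (5, 2), (5, 3), (5, 4), (5, 5), (5, 6), (5, 7), (5, 8), (5, 9), (5, 10), (5, 11), (5, 12), (5, 13), (5, 14), (5, 15), (5, 16), (5, 17), (5, 18), (5, 19), (5, 20), (5, 21), (5, 22), (5, 23), (5, 24), (5, 25), (5, 26), (5, 27), (5, 28), (5, 29), (5, 30), (5, 31), (6, 0), (6, 1), (6, 2), (6, 3), (6, 4), (6, 5), (6, 6), (6, 7), (6, 8), (6, 9), (6, 10), (6, 11), (6, 12), (6, 13), (6, 14), (6, 15), (6, 16), (6, 17), (6, 18), (6, 19), (6, 20), (6, 21), (6, 22), (6, 23), (6, 24), (6, 25), (6, 26), (6, 27), (6, 28), (6, 29), (6, 30), (6, 31)]

Answer: 128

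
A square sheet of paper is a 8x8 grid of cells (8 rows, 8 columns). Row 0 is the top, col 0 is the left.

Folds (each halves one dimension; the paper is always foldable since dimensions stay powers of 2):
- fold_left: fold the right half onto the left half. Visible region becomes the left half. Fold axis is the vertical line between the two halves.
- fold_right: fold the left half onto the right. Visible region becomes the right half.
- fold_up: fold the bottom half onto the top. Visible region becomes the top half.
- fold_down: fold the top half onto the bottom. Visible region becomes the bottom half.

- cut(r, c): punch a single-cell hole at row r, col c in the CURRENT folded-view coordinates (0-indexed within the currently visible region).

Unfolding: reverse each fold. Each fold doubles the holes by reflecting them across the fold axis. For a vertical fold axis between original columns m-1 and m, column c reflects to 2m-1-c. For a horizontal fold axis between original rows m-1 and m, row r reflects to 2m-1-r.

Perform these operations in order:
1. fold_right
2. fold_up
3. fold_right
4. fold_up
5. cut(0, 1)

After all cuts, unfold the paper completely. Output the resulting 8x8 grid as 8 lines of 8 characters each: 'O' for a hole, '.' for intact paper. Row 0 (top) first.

Answer: O..OO..O
........
........
O..OO..O
O..OO..O
........
........
O..OO..O

Derivation:
Op 1 fold_right: fold axis v@4; visible region now rows[0,8) x cols[4,8) = 8x4
Op 2 fold_up: fold axis h@4; visible region now rows[0,4) x cols[4,8) = 4x4
Op 3 fold_right: fold axis v@6; visible region now rows[0,4) x cols[6,8) = 4x2
Op 4 fold_up: fold axis h@2; visible region now rows[0,2) x cols[6,8) = 2x2
Op 5 cut(0, 1): punch at orig (0,7); cuts so far [(0, 7)]; region rows[0,2) x cols[6,8) = 2x2
Unfold 1 (reflect across h@2): 2 holes -> [(0, 7), (3, 7)]
Unfold 2 (reflect across v@6): 4 holes -> [(0, 4), (0, 7), (3, 4), (3, 7)]
Unfold 3 (reflect across h@4): 8 holes -> [(0, 4), (0, 7), (3, 4), (3, 7), (4, 4), (4, 7), (7, 4), (7, 7)]
Unfold 4 (reflect across v@4): 16 holes -> [(0, 0), (0, 3), (0, 4), (0, 7), (3, 0), (3, 3), (3, 4), (3, 7), (4, 0), (4, 3), (4, 4), (4, 7), (7, 0), (7, 3), (7, 4), (7, 7)]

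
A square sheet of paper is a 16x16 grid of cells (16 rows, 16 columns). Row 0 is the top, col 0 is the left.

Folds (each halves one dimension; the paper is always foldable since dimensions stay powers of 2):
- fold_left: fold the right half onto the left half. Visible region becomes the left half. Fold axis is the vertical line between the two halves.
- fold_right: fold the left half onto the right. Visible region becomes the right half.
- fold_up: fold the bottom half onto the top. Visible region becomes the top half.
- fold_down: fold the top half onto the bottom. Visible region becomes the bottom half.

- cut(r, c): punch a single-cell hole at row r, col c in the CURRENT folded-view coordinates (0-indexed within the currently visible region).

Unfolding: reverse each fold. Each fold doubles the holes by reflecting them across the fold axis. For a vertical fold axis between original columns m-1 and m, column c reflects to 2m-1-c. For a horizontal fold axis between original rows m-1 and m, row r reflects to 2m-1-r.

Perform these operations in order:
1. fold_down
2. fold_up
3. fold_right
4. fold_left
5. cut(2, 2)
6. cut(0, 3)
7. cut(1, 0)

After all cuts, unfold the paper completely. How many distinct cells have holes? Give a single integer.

Answer: 48

Derivation:
Op 1 fold_down: fold axis h@8; visible region now rows[8,16) x cols[0,16) = 8x16
Op 2 fold_up: fold axis h@12; visible region now rows[8,12) x cols[0,16) = 4x16
Op 3 fold_right: fold axis v@8; visible region now rows[8,12) x cols[8,16) = 4x8
Op 4 fold_left: fold axis v@12; visible region now rows[8,12) x cols[8,12) = 4x4
Op 5 cut(2, 2): punch at orig (10,10); cuts so far [(10, 10)]; region rows[8,12) x cols[8,12) = 4x4
Op 6 cut(0, 3): punch at orig (8,11); cuts so far [(8, 11), (10, 10)]; region rows[8,12) x cols[8,12) = 4x4
Op 7 cut(1, 0): punch at orig (9,8); cuts so far [(8, 11), (9, 8), (10, 10)]; region rows[8,12) x cols[8,12) = 4x4
Unfold 1 (reflect across v@12): 6 holes -> [(8, 11), (8, 12), (9, 8), (9, 15), (10, 10), (10, 13)]
Unfold 2 (reflect across v@8): 12 holes -> [(8, 3), (8, 4), (8, 11), (8, 12), (9, 0), (9, 7), (9, 8), (9, 15), (10, 2), (10, 5), (10, 10), (10, 13)]
Unfold 3 (reflect across h@12): 24 holes -> [(8, 3), (8, 4), (8, 11), (8, 12), (9, 0), (9, 7), (9, 8), (9, 15), (10, 2), (10, 5), (10, 10), (10, 13), (13, 2), (13, 5), (13, 10), (13, 13), (14, 0), (14, 7), (14, 8), (14, 15), (15, 3), (15, 4), (15, 11), (15, 12)]
Unfold 4 (reflect across h@8): 48 holes -> [(0, 3), (0, 4), (0, 11), (0, 12), (1, 0), (1, 7), (1, 8), (1, 15), (2, 2), (2, 5), (2, 10), (2, 13), (5, 2), (5, 5), (5, 10), (5, 13), (6, 0), (6, 7), (6, 8), (6, 15), (7, 3), (7, 4), (7, 11), (7, 12), (8, 3), (8, 4), (8, 11), (8, 12), (9, 0), (9, 7), (9, 8), (9, 15), (10, 2), (10, 5), (10, 10), (10, 13), (13, 2), (13, 5), (13, 10), (13, 13), (14, 0), (14, 7), (14, 8), (14, 15), (15, 3), (15, 4), (15, 11), (15, 12)]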